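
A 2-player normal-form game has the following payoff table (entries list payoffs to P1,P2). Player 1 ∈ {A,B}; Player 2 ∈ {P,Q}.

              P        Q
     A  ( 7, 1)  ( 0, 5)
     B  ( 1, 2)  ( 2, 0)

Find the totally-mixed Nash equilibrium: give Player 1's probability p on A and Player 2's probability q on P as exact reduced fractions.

P1 indiff ⇒ q·7+(1-q)·0 = q·1+(1-q)·2 ⇒ q(6) = (1-q)(2) ⇒ q = 1/4
P2 indiff ⇒ p·1+(1-p)·2 = p·5+(1-p)·0 ⇒ p(-4) = (1-p)(-2) ⇒ p = 1/3

(p,q) = (1/3, 1/4)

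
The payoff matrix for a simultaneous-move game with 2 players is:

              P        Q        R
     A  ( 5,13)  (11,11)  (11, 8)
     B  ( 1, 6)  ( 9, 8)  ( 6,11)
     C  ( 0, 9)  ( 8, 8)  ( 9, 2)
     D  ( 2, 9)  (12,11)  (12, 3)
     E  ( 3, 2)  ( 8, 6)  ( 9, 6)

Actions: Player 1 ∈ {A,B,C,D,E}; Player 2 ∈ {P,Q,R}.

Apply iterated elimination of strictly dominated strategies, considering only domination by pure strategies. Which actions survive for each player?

Remaining: P1:{A,D} P2:{P,Q}

P1 drop B (A beats it: P:5>1 Q:11>9 R:11>6)
P1 drop C (A beats it: P:5>0 Q:11>8 R:11>9)
P1 drop E (A beats it: P:5>3 Q:11>8 R:11>9)
P2 drop R (P beats it: A:13>8 D:9>3)
P1→{A,D} P2→{P,Q}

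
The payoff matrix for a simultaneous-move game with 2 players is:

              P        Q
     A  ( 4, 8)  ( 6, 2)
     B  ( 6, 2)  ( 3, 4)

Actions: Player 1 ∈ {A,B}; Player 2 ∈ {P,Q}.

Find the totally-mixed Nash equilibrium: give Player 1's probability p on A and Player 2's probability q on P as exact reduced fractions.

P1 indiff ⇒ q·4+(1-q)·6 = q·6+(1-q)·3 ⇒ q(-2) = (1-q)(-3) ⇒ q = 3/5
P2 indiff ⇒ p·8+(1-p)·2 = p·2+(1-p)·4 ⇒ p(6) = (1-p)(2) ⇒ p = 1/4

(p,q) = (1/4, 3/5)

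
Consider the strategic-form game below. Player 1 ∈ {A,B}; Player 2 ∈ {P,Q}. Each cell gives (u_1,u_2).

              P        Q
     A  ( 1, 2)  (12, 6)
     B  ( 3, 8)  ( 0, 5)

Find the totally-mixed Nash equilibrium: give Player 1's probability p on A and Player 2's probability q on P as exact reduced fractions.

P1 indiff ⇒ q·1+(1-q)·12 = q·3+(1-q)·0 ⇒ q(-2) = (1-q)(-12) ⇒ q = 6/7
P2 indiff ⇒ p·2+(1-p)·8 = p·6+(1-p)·5 ⇒ p(-4) = (1-p)(-3) ⇒ p = 3/7

(p,q) = (3/7, 6/7)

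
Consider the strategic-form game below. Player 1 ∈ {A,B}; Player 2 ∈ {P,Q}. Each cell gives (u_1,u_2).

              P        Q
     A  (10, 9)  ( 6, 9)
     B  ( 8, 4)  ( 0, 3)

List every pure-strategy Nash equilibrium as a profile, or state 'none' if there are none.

Nash profiles: (A,P), (A,Q)

(A,P): NE
(A,Q): NE
(B,P): not NE [P1→A gives 10>8]
(B,Q): not NE [P1→A gives 6>0; P2→P gives 4>3]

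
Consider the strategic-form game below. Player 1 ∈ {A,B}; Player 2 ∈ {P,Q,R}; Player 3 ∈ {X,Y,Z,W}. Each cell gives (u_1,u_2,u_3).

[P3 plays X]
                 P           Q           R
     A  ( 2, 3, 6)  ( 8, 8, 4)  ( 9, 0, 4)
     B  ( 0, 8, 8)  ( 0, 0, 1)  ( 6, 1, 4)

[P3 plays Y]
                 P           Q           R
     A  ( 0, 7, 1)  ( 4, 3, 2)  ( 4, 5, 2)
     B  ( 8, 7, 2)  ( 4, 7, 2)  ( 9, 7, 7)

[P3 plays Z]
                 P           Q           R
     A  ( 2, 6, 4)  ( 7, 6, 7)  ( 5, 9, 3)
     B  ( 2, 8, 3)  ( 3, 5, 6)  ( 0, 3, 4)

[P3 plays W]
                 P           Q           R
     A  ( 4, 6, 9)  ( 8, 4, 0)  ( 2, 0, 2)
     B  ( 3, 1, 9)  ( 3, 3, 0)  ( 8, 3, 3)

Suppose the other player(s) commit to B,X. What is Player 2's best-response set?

argmax u_2 = {P}

u_2(P vs B,X) = 8
u_2(Q vs B,X) = 0
u_2(R vs B,X) = 1
max payoff 8 at {P}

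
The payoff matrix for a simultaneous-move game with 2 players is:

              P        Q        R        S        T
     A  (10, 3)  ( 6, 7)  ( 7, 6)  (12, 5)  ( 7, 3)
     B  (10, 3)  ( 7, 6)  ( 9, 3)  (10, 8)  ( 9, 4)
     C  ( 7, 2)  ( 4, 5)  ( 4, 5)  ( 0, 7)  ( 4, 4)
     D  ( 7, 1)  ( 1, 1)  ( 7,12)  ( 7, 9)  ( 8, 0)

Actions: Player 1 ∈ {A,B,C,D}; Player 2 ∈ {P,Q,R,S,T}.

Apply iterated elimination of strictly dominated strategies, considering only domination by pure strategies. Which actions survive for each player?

Survivors P1:{A,B} P2:{Q,S}

P1 drop C (A beats it: P:10>7 Q:6>4 R:7>4 S:12>0 T:7>4)
P1 drop D (B beats it: P:10>7 Q:7>1 R:9>7 S:10>7 T:9>8)
P2 drop P (Q beats it: A:7>3 B:6>3)
P2 drop R (Q beats it: A:7>6 B:6>3)
P2 drop T (Q beats it: A:7>3 B:6>4)
P1→{A,B} P2→{Q,S}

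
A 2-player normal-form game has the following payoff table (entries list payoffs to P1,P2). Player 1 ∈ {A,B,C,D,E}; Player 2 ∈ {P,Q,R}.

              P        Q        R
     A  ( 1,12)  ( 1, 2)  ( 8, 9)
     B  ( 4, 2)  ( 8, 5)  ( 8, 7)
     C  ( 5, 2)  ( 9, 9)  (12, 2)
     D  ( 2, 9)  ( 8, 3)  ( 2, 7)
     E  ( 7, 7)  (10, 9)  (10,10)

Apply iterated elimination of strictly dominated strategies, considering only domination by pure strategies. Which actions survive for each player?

P1 drop A (C beats it: P:5>1 Q:9>1 R:12>8)
P1 drop B (C beats it: P:5>4 Q:9>8 R:12>8)
P1 drop D (C beats it: P:5>2 Q:9>8 R:12>2)
P2 drop P (Q beats it: C:9>2 E:9>7)
P1→{C,E} P2→{Q,R}

Survivors P1:{C,E} P2:{Q,R}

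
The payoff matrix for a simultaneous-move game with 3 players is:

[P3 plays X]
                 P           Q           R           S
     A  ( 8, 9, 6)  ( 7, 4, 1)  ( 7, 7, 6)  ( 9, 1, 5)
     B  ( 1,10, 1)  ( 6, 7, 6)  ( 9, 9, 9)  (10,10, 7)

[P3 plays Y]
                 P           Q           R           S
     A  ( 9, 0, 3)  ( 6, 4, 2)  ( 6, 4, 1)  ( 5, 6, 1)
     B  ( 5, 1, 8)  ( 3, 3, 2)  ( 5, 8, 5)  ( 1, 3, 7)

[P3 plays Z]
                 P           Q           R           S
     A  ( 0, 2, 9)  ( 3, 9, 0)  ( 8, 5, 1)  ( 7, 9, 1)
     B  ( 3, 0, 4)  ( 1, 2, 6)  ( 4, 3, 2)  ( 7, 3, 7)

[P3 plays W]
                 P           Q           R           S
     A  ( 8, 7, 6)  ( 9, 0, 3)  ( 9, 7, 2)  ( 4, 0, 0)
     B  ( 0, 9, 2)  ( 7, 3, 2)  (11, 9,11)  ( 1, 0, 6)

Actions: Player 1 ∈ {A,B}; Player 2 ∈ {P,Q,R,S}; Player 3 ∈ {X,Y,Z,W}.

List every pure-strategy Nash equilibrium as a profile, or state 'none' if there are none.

PSNE = {(B,R,W), (B,S,X), (B,S,Z)}

(A,P,X): not NE [P3→Z gives 9>6]
(A,P,Y): not NE [P2→S gives 6>0; P3→Z gives 9>3]
(A,P,Z): not NE [P1→B gives 3>0; P2→S gives 9>2]
(A,P,W): not NE [P3→Z gives 9>6]
(A,Q,X): not NE [P2→P gives 9>4; P3→W gives 3>1]
(A,Q,Y): not NE [P2→S gives 6>4; P3→W gives 3>2]
(A,Q,Z): not NE [P3→W gives 3>0]
(A,Q,W): not NE [P2→R gives 7>0]
(A,R,X): not NE [P1→B gives 9>7; P2→P gives 9>7]
(A,R,Y): not NE [P2→S gives 6>4; P3→X gives 6>1]
(A,R,Z): not NE [P2→S gives 9>5; P3→X gives 6>1]
(A,R,W): not NE [P1→B gives 11>9; P3→X gives 6>2]
(A,S,X): not NE [P1→B gives 10>9; P2→P gives 9>1]
(A,S,Y): not NE [P3→X gives 5>1]
(A,S,Z): not NE [P3→X gives 5>1]
(A,S,W): not NE [P2→R gives 7>0; P3→X gives 5>0]
(B,P,X): not NE [P1→A gives 8>1; P3→Y gives 8>1]
(B,P,Y): not NE [P1→A gives 9>5; P2→R gives 8>1]
(B,P,Z): not NE [P2→S gives 3>0; P3→Y gives 8>4]
(B,P,W): not NE [P1→A gives 8>0; P3→Y gives 8>2]
(B,Q,X): not NE [P1→A gives 7>6; P2→S gives 10>7]
(B,Q,Y): not NE [P1→A gives 6>3; P2→R gives 8>3; P3→Z gives 6>2]
(B,Q,Z): not NE [P1→A gives 3>1; P2→S gives 3>2]
(B,Q,W): not NE [P1→A gives 9>7; P2→R gives 9>3; P3→Z gives 6>2]
(B,R,X): not NE [P2→S gives 10>9; P3→W gives 11>9]
(B,R,Y): not NE [P1→A gives 6>5; P3→W gives 11>5]
(B,R,Z): not NE [P1→A gives 8>4; P3→W gives 11>2]
(B,R,W): NE
(B,S,X): NE
(B,S,Y): not NE [P1→A gives 5>1; P2→R gives 8>3]
(B,S,Z): NE
(B,S,W): not NE [P1→A gives 4>1; P2→R gives 9>0; P3→Z gives 7>6]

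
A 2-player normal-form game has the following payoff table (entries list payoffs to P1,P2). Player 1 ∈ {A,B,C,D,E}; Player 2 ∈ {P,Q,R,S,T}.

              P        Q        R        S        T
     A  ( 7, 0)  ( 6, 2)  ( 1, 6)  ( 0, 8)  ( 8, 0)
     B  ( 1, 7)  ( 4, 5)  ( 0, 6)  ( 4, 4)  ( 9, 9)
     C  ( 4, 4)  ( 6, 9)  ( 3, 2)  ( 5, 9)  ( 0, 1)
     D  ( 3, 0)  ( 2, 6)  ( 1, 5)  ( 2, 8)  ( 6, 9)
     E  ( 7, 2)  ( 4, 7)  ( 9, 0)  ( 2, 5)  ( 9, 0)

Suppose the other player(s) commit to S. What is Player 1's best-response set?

P1 best: {C}

u_1(A vs S) = 0
u_1(B vs S) = 4
u_1(C vs S) = 5
u_1(D vs S) = 2
u_1(E vs S) = 2
max payoff 5 at {C}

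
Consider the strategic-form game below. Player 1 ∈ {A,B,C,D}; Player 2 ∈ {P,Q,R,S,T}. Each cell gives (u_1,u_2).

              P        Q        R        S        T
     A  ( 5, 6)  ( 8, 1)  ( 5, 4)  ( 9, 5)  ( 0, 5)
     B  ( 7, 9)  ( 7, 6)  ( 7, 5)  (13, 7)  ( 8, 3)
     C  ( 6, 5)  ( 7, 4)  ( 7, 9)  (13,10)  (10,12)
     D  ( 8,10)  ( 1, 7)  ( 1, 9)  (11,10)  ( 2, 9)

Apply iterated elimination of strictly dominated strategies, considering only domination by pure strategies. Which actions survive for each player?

IESDS → P1:{B,C,D} P2:{P,S,T}

P2 drop Q (P beats it: A:6>1 B:9>6 C:5>4 D:10>7)
P1 drop A (B beats it: P:7>5 R:7>5 S:13>9 T:8>0)
P2 drop R (S beats it: B:7>5 C:10>9 D:10>9)
P1→{B,C,D} P2→{P,S,T}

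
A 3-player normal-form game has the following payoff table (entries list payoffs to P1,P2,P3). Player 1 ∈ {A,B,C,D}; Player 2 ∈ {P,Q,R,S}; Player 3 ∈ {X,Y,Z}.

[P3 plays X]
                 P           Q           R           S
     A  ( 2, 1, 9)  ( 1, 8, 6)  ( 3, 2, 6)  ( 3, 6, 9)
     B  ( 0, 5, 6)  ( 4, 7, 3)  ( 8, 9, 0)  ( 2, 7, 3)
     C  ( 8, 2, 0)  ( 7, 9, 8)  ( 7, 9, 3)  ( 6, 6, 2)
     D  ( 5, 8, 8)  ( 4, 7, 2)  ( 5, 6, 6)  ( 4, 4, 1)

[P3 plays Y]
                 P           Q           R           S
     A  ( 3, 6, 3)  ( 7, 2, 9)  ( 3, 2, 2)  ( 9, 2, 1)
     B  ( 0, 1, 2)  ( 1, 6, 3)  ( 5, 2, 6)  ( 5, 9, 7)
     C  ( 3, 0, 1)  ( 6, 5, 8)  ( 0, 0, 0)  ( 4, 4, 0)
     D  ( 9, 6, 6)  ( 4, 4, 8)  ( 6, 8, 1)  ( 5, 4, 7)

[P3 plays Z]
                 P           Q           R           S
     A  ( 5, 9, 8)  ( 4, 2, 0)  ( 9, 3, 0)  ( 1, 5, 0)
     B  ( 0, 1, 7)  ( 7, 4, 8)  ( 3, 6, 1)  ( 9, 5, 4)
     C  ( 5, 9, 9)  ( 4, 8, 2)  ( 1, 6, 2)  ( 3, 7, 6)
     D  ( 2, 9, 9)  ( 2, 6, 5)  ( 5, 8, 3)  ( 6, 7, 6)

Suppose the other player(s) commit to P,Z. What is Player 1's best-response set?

BR_1 = {A,C}

u_1(A vs P,Z) = 5
u_1(B vs P,Z) = 0
u_1(C vs P,Z) = 5
u_1(D vs P,Z) = 2
max payoff 5 at {A,C}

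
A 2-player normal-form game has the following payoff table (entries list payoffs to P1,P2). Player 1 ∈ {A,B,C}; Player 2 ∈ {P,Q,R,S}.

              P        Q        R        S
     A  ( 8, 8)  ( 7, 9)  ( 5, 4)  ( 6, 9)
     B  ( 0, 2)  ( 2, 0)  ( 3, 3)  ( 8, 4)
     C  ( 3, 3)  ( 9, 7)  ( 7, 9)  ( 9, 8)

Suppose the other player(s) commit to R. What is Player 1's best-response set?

u_1(A vs R) = 5
u_1(B vs R) = 3
u_1(C vs R) = 7
max payoff 7 at {C}

argmax u_1 = {C}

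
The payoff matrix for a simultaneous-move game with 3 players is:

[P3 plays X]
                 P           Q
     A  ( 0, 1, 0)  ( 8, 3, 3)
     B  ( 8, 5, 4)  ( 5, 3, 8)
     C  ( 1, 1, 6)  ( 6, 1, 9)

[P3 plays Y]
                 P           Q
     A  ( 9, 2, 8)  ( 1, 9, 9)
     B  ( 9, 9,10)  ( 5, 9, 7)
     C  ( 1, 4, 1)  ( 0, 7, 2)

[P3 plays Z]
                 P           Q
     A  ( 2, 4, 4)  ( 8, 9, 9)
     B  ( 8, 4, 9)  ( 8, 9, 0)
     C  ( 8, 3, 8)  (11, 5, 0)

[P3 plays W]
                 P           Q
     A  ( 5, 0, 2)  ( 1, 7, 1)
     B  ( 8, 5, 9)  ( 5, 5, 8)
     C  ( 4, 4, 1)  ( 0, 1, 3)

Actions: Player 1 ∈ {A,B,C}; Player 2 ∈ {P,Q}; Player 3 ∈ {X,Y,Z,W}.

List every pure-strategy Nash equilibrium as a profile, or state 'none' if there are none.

(A,P,X): not NE [P1→B gives 8>0; P2→Q gives 3>1; P3→Y gives 8>0]
(A,P,Y): not NE [P2→Q gives 9>2]
(A,P,Z): not NE [P1→C gives 8>2; P2→Q gives 9>4; P3→Y gives 8>4]
(A,P,W): not NE [P1→B gives 8>5; P2→Q gives 7>0; P3→Y gives 8>2]
(A,Q,X): not NE [P3→Z gives 9>3]
(A,Q,Y): not NE [P1→B gives 5>1]
(A,Q,Z): not NE [P1→C gives 11>8]
(A,Q,W): not NE [P1→B gives 5>1; P3→Z gives 9>1]
(B,P,X): not NE [P3→Y gives 10>4]
(B,P,Y): NE
(B,P,Z): not NE [P2→Q gives 9>4; P3→Y gives 10>9]
(B,P,W): not NE [P3→Y gives 10>9]
(B,Q,X): not NE [P1→A gives 8>5; P2→P gives 5>3]
(B,Q,Y): not NE [P3→W gives 8>7]
(B,Q,Z): not NE [P1→C gives 11>8; P3→W gives 8>0]
(B,Q,W): NE
(C,P,X): not NE [P1→B gives 8>1; P3→Z gives 8>6]
(C,P,Y): not NE [P1→B gives 9>1; P2→Q gives 7>4; P3→Z gives 8>1]
(C,P,Z): not NE [P2→Q gives 5>3]
(C,P,W): not NE [P1→B gives 8>4; P3→Z gives 8>1]
(C,Q,X): not NE [P1→A gives 8>6]
(C,Q,Y): not NE [P1→B gives 5>0; P3→X gives 9>2]
(C,Q,Z): not NE [P3→X gives 9>0]
(C,Q,W): not NE [P1→B gives 5>0; P2→P gives 4>1; P3→X gives 9>3]

PSNE = {(B,P,Y), (B,Q,W)}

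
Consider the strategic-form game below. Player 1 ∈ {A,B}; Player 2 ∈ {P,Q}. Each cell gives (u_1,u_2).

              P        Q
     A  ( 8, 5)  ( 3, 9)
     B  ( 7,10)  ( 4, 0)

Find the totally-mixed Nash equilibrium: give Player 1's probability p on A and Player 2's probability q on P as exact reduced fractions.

P1 indiff ⇒ q·8+(1-q)·3 = q·7+(1-q)·4 ⇒ q(1) = (1-q)(1) ⇒ q = 1/2
P2 indiff ⇒ p·5+(1-p)·10 = p·9+(1-p)·0 ⇒ p(-4) = (1-p)(-10) ⇒ p = 5/7

p=5/7, q=1/2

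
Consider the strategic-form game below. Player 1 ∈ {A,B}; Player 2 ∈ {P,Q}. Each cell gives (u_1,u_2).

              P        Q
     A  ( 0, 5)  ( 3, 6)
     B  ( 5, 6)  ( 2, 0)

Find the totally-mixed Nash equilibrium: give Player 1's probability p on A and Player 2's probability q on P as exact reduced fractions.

p=6/7, q=1/6

P1 indiff ⇒ q·0+(1-q)·3 = q·5+(1-q)·2 ⇒ q(-5) = (1-q)(-1) ⇒ q = 1/6
P2 indiff ⇒ p·5+(1-p)·6 = p·6+(1-p)·0 ⇒ p(-1) = (1-p)(-6) ⇒ p = 6/7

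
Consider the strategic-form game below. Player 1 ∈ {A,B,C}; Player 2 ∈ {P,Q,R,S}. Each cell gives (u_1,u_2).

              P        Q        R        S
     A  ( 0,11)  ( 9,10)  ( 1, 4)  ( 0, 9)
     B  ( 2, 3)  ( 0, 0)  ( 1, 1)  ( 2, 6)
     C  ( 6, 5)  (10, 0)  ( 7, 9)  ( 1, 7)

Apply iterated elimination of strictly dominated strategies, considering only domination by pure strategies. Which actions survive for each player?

P1 drop A (C beats it: P:6>0 Q:10>9 R:7>1 S:1>0)
P2 drop P (S beats it: B:6>3 C:7>5)
P2 drop Q (R beats it: B:1>0 C:9>0)
P1→{B,C} P2→{R,S}

IESDS → P1:{B,C} P2:{R,S}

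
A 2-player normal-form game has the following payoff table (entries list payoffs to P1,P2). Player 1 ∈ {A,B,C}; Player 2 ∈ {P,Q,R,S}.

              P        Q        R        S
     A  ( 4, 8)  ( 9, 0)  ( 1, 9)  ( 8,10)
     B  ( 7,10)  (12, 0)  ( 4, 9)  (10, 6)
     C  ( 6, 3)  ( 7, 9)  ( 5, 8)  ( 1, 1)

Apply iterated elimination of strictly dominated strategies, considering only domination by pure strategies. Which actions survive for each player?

P1 drop A (B beats it: P:7>4 Q:12>9 R:4>1 S:10>8)
P2 drop S (P beats it: B:10>6 C:3>1)
P1→{B,C} P2→{P,Q,R}

Survivors P1:{B,C} P2:{P,Q,R}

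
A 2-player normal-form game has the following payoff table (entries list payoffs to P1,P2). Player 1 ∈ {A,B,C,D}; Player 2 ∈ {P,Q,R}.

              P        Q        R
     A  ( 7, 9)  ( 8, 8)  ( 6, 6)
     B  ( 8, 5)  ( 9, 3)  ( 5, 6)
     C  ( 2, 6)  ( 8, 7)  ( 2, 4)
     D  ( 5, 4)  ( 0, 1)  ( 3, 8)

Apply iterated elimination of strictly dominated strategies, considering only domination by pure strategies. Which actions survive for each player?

IESDS → P1:{A,B} P2:{P,R}

P1 drop C (B beats it: P:8>2 Q:9>8 R:5>2)
P1 drop D (A beats it: P:7>5 Q:8>0 R:6>3)
P2 drop Q (P beats it: A:9>8 B:5>3)
P1→{A,B} P2→{P,R}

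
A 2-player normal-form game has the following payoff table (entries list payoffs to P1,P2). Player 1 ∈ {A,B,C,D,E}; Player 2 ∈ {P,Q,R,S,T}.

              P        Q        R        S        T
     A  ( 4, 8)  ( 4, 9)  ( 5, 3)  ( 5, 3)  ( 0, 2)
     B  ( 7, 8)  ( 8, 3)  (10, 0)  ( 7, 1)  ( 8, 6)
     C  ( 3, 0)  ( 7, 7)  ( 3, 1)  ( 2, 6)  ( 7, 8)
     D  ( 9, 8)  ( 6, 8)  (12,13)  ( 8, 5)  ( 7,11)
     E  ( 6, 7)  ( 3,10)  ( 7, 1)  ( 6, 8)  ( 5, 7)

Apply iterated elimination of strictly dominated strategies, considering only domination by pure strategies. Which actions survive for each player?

Survivors P1:{B,D} P2:{P,R,T}

P1 drop A (B beats it: P:7>4 Q:8>4 R:10>5 S:7>5 T:8>0)
P1 drop C (B beats it: P:7>3 Q:8>7 R:10>3 S:7>2 T:8>7)
P1 drop E (B beats it: P:7>6 Q:8>3 R:10>7 S:7>6 T:8>5)
P2 drop Q (T beats it: B:6>3 D:11>8)
P2 drop S (P beats it: B:8>1 D:8>5)
P1→{B,D} P2→{P,R,T}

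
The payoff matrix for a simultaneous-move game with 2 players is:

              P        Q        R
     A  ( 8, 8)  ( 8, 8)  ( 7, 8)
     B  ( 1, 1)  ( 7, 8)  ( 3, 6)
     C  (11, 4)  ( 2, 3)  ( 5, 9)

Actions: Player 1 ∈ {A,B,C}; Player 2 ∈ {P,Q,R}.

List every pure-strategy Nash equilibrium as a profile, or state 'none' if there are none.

Nash profiles: (A,Q), (A,R)

(A,P): not NE [P1→C gives 11>8]
(A,Q): NE
(A,R): NE
(B,P): not NE [P1→C gives 11>1; P2→Q gives 8>1]
(B,Q): not NE [P1→A gives 8>7]
(B,R): not NE [P1→A gives 7>3; P2→Q gives 8>6]
(C,P): not NE [P2→R gives 9>4]
(C,Q): not NE [P1→A gives 8>2; P2→R gives 9>3]
(C,R): not NE [P1→A gives 7>5]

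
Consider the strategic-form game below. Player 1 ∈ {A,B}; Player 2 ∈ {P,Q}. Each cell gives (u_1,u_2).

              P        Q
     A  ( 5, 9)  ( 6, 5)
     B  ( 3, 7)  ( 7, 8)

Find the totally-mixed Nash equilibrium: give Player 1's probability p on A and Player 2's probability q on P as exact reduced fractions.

P1 indiff ⇒ q·5+(1-q)·6 = q·3+(1-q)·7 ⇒ q(2) = (1-q)(1) ⇒ q = 1/3
P2 indiff ⇒ p·9+(1-p)·7 = p·5+(1-p)·8 ⇒ p(4) = (1-p)(1) ⇒ p = 1/5

p=1/5, q=1/3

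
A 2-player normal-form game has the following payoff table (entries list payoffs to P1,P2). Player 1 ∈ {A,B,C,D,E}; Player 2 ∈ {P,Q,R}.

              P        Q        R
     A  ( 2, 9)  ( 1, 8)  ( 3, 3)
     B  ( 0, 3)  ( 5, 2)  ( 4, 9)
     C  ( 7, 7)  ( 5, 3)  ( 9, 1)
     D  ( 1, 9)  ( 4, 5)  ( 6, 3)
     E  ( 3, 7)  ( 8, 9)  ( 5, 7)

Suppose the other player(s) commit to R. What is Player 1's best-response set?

u_1(A vs R) = 3
u_1(B vs R) = 4
u_1(C vs R) = 9
u_1(D vs R) = 6
u_1(E vs R) = 5
max payoff 9 at {C}

argmax u_1 = {C}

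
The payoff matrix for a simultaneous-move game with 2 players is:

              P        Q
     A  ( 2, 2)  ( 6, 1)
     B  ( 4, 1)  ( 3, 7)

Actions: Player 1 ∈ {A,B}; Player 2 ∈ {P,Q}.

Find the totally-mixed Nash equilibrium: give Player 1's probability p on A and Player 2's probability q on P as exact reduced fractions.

P1 indiff ⇒ q·2+(1-q)·6 = q·4+(1-q)·3 ⇒ q(-2) = (1-q)(-3) ⇒ q = 3/5
P2 indiff ⇒ p·2+(1-p)·1 = p·1+(1-p)·7 ⇒ p(1) = (1-p)(6) ⇒ p = 6/7

p=6/7, q=3/5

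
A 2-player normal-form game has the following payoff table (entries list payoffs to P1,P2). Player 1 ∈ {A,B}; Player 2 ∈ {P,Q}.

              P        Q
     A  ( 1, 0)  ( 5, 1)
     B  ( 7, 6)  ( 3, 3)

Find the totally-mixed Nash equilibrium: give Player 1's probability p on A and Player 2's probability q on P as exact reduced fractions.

P1 indiff ⇒ q·1+(1-q)·5 = q·7+(1-q)·3 ⇒ q(-6) = (1-q)(-2) ⇒ q = 1/4
P2 indiff ⇒ p·0+(1-p)·6 = p·1+(1-p)·3 ⇒ p(-1) = (1-p)(-3) ⇒ p = 3/4

P1 mixes 3/4 on A; P2 mixes 1/4 on P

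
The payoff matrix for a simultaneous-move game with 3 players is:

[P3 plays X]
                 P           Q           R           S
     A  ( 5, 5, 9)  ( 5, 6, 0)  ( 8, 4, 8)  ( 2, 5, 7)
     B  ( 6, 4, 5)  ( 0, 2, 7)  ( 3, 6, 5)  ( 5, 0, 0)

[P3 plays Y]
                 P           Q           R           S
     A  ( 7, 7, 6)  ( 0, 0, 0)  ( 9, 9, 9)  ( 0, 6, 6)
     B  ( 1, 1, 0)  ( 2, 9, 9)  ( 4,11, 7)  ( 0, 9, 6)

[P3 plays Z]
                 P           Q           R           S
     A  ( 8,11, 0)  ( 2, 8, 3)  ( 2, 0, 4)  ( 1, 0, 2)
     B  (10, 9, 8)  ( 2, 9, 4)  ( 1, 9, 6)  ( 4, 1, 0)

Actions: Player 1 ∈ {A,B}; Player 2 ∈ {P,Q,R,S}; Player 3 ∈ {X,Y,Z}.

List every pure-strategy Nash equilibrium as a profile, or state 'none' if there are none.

Nash profiles: (A,R,Y), (B,P,Z)

(A,P,X): not NE [P1→B gives 6>5; P2→Q gives 6>5]
(A,P,Y): not NE [P2→R gives 9>7; P3→X gives 9>6]
(A,P,Z): not NE [P1→B gives 10>8; P3→X gives 9>0]
(A,Q,X): not NE [P3→Z gives 3>0]
(A,Q,Y): not NE [P1→B gives 2>0; P2→R gives 9>0; P3→Z gives 3>0]
(A,Q,Z): not NE [P2→P gives 11>8]
(A,R,X): not NE [P2→Q gives 6>4; P3→Y gives 9>8]
(A,R,Y): NE
(A,R,Z): not NE [P2→P gives 11>0; P3→Y gives 9>4]
(A,S,X): not NE [P1→B gives 5>2; P2→Q gives 6>5]
(A,S,Y): not NE [P2→R gives 9>6; P3→X gives 7>6]
(A,S,Z): not NE [P1→B gives 4>1; P2→P gives 11>0; P3→X gives 7>2]
(B,P,X): not NE [P2→R gives 6>4; P3→Z gives 8>5]
(B,P,Y): not NE [P1→A gives 7>1; P2→R gives 11>1; P3→Z gives 8>0]
(B,P,Z): NE
(B,Q,X): not NE [P1→A gives 5>0; P2→R gives 6>2; P3→Y gives 9>7]
(B,Q,Y): not NE [P2→R gives 11>9]
(B,Q,Z): not NE [P3→Y gives 9>4]
(B,R,X): not NE [P1→A gives 8>3; P3→Y gives 7>5]
(B,R,Y): not NE [P1→A gives 9>4]
(B,R,Z): not NE [P1→A gives 2>1; P3→Y gives 7>6]
(B,S,X): not NE [P2→R gives 6>0; P3→Y gives 6>0]
(B,S,Y): not NE [P2→R gives 11>9]
(B,S,Z): not NE [P2→R gives 9>1; P3→Y gives 6>0]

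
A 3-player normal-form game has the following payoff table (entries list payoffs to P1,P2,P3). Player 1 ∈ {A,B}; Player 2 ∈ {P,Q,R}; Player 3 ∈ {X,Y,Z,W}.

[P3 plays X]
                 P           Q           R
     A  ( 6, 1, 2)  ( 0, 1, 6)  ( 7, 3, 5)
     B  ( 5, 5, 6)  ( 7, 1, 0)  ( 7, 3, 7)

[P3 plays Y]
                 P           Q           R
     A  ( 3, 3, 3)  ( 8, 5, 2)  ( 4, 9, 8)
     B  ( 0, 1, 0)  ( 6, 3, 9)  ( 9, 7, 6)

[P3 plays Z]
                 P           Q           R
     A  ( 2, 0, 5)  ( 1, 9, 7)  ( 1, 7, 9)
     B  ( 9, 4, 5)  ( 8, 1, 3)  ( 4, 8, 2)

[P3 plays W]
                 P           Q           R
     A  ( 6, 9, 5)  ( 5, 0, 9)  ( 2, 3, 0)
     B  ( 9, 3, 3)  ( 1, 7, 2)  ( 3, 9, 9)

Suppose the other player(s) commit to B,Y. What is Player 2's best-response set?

argmax u_2 = {R}

u_2(P vs B,Y) = 1
u_2(Q vs B,Y) = 3
u_2(R vs B,Y) = 7
max payoff 7 at {R}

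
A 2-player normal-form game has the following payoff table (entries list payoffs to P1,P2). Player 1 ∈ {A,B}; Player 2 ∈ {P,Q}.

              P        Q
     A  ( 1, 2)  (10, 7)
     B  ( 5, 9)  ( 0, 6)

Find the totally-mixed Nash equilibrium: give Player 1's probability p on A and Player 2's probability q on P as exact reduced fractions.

p=3/8, q=5/7

P1 indiff ⇒ q·1+(1-q)·10 = q·5+(1-q)·0 ⇒ q(-4) = (1-q)(-10) ⇒ q = 5/7
P2 indiff ⇒ p·2+(1-p)·9 = p·7+(1-p)·6 ⇒ p(-5) = (1-p)(-3) ⇒ p = 3/8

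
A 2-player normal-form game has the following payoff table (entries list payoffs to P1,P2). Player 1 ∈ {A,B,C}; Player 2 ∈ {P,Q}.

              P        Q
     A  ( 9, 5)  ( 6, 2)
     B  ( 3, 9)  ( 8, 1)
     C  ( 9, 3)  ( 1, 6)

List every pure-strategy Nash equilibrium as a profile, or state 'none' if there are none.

(A,P): NE
(A,Q): not NE [P1→B gives 8>6; P2→P gives 5>2]
(B,P): not NE [P1→C gives 9>3]
(B,Q): not NE [P2→P gives 9>1]
(C,P): not NE [P2→Q gives 6>3]
(C,Q): not NE [P1→B gives 8>1]

PSNE = {(A,P)}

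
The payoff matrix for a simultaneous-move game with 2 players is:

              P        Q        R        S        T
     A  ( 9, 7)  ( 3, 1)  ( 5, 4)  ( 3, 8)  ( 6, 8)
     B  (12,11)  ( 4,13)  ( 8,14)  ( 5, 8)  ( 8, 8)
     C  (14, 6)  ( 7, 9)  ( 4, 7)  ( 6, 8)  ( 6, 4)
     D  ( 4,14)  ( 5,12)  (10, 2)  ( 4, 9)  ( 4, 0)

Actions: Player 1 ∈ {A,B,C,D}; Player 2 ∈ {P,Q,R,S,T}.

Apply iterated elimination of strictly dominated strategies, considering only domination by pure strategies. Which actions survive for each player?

Remaining: P1:{B,C,D} P2:{P,Q,R}

P1 drop A (B beats it: P:12>9 Q:4>3 R:8>5 S:5>3 T:8>6)
P2 drop S (Q beats it: B:13>8 C:9>8 D:12>9)
P2 drop T (P beats it: B:11>8 C:6>4 D:14>0)
P1→{B,C,D} P2→{P,Q,R}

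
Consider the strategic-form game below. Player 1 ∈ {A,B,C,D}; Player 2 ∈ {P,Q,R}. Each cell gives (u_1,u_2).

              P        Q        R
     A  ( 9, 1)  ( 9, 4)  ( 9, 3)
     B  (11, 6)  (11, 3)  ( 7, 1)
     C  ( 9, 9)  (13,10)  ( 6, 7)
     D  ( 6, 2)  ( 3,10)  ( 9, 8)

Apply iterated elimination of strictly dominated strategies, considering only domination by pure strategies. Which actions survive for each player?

P2 drop R (Q beats it: A:4>3 B:3>1 C:10>7 D:10>8)
P1 drop A (B beats it: P:11>9 Q:11>9)
P1 drop D (B beats it: P:11>6 Q:11>3)
P1→{B,C} P2→{P,Q}

Survivors P1:{B,C} P2:{P,Q}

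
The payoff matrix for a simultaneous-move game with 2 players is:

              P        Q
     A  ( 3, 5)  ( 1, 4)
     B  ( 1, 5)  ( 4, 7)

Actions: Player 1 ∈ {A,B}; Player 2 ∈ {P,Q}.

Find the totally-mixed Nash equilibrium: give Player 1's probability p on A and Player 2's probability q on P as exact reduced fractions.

p=2/3, q=3/5

P1 indiff ⇒ q·3+(1-q)·1 = q·1+(1-q)·4 ⇒ q(2) = (1-q)(3) ⇒ q = 3/5
P2 indiff ⇒ p·5+(1-p)·5 = p·4+(1-p)·7 ⇒ p(1) = (1-p)(2) ⇒ p = 2/3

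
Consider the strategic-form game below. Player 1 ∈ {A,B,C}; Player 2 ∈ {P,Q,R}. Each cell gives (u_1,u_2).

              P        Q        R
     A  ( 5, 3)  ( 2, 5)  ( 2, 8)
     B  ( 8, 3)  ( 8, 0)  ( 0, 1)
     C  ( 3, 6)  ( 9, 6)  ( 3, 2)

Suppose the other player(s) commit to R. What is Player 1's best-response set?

BR_1 = {C}

u_1(A vs R) = 2
u_1(B vs R) = 0
u_1(C vs R) = 3
max payoff 3 at {C}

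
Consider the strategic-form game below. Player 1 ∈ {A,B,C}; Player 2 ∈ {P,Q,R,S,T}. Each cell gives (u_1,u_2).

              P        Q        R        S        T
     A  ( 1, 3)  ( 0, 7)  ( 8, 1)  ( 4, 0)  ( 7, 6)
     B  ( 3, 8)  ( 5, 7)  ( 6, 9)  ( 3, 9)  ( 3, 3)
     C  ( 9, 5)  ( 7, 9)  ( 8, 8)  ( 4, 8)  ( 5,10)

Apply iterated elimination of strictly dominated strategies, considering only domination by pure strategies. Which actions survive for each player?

P1 drop B (C beats it: P:9>3 Q:7>5 R:8>6 S:4>3 T:5>3)
P2 drop P (Q beats it: A:7>3 C:9>5)
P2 drop R (Q beats it: A:7>1 C:9>8)
P2 drop S (Q beats it: A:7>0 C:9>8)
P1→{A,C} P2→{Q,T}

IESDS → P1:{A,C} P2:{Q,T}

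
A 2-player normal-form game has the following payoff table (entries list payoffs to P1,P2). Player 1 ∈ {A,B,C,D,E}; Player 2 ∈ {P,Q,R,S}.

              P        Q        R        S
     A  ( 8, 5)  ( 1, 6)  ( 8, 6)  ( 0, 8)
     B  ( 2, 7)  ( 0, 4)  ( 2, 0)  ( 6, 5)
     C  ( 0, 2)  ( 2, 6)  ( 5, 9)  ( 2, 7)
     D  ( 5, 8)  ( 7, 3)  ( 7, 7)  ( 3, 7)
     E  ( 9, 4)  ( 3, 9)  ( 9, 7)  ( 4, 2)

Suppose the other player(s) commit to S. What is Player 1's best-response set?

P1 best: {B}

u_1(A vs S) = 0
u_1(B vs S) = 6
u_1(C vs S) = 2
u_1(D vs S) = 3
u_1(E vs S) = 4
max payoff 6 at {B}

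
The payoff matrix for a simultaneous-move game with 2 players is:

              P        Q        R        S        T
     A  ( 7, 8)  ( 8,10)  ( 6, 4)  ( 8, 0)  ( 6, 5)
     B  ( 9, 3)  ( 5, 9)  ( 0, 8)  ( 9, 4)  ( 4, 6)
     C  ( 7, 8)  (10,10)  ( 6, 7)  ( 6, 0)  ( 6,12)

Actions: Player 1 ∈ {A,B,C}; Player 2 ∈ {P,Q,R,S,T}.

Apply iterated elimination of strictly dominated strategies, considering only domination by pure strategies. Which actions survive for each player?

Remaining: P1:{A,C} P2:{Q,T}

P2 drop P (Q beats it: A:10>8 B:9>3 C:10>8)
P2 drop R (Q beats it: A:10>4 B:9>8 C:10>7)
P2 drop S (Q beats it: A:10>0 B:9>4 C:10>0)
P1 drop B (A beats it: Q:8>5 T:6>4)
P1→{A,C} P2→{Q,T}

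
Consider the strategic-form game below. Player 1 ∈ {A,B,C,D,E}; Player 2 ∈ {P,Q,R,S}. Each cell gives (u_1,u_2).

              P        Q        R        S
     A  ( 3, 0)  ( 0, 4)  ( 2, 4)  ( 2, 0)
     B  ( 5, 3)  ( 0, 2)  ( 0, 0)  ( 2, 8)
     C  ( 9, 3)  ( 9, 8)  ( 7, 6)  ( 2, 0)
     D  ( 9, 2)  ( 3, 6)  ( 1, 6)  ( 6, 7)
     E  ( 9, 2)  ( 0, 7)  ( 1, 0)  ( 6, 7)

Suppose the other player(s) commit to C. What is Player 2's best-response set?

u_2(P vs C) = 3
u_2(Q vs C) = 8
u_2(R vs C) = 6
u_2(S vs C) = 0
max payoff 8 at {Q}

BR_2 = {Q}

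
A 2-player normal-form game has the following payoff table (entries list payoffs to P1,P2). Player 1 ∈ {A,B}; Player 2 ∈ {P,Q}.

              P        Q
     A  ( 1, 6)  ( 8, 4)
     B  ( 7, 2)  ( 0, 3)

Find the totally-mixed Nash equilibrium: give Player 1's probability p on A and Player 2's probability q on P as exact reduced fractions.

p=1/3, q=4/7

P1 indiff ⇒ q·1+(1-q)·8 = q·7+(1-q)·0 ⇒ q(-6) = (1-q)(-8) ⇒ q = 4/7
P2 indiff ⇒ p·6+(1-p)·2 = p·4+(1-p)·3 ⇒ p(2) = (1-p)(1) ⇒ p = 1/3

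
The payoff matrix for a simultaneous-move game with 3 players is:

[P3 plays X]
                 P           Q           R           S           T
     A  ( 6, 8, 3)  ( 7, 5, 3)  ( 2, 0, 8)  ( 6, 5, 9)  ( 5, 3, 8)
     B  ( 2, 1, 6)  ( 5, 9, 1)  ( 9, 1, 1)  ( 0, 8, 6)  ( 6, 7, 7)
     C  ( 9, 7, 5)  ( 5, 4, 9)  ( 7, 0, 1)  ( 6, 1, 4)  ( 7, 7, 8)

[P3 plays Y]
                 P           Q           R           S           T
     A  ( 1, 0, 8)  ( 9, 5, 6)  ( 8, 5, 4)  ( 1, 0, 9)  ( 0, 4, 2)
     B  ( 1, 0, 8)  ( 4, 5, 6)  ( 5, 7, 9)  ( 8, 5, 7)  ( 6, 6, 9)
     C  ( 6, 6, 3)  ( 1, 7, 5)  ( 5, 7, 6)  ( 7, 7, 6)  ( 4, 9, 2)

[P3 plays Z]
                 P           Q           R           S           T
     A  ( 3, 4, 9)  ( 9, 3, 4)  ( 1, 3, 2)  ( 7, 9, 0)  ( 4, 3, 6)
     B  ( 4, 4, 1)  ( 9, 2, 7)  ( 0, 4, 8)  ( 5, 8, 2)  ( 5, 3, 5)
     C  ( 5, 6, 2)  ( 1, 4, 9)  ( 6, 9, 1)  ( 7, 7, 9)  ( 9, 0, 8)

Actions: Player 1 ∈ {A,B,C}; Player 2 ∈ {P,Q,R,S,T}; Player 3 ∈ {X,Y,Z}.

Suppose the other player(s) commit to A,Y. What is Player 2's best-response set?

u_2(P vs A,Y) = 0
u_2(Q vs A,Y) = 5
u_2(R vs A,Y) = 5
u_2(S vs A,Y) = 0
u_2(T vs A,Y) = 4
max payoff 5 at {Q,R}

P2 best: {Q,R}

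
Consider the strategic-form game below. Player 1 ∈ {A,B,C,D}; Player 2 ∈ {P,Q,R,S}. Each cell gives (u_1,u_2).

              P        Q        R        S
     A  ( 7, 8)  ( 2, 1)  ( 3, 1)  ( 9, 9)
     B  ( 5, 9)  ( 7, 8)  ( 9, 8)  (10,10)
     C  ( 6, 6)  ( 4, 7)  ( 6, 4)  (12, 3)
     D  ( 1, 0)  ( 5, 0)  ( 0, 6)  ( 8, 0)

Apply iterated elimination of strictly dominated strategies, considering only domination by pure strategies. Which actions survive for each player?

Remaining: P1:{A,B,C} P2:{P,Q,S}

P1 drop D (B beats it: P:5>1 Q:7>5 R:9>0 S:10>8)
P2 drop R (P beats it: A:8>1 B:9>8 C:6>4)
P1→{A,B,C} P2→{P,Q,S}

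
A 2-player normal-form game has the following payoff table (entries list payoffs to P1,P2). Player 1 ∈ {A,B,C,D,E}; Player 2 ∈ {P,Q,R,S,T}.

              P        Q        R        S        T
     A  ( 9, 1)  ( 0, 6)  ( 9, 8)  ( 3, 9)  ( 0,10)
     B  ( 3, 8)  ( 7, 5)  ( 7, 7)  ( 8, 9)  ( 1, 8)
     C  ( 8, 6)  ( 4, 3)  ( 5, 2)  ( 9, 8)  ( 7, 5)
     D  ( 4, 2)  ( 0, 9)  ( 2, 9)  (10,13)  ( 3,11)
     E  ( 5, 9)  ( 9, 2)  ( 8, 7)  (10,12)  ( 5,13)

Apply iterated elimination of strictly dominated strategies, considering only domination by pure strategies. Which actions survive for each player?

Survivors P1:{C,D,E} P2:{S,T}

P1 drop B (E beats it: P:5>3 Q:9>7 R:8>7 S:10>8 T:5>1)
P2 drop P (S beats it: A:9>1 C:8>6 D:13>2 E:12>9)
P2 drop Q (S beats it: A:9>6 C:8>3 D:13>9 E:12>2)
P2 drop R (S beats it: A:9>8 C:8>2 D:13>9 E:12>7)
P1 drop A (C beats it: S:9>3 T:7>0)
P1→{C,D,E} P2→{S,T}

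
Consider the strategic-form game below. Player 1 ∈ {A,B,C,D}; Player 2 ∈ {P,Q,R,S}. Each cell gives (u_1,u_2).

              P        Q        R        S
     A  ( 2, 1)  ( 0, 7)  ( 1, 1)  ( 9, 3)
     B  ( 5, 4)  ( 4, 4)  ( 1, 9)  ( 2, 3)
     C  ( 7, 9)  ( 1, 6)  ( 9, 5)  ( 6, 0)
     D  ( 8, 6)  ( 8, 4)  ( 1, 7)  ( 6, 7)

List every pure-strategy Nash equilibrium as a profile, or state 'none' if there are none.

(A,P): not NE [P1→D gives 8>2; P2→Q gives 7>1]
(A,Q): not NE [P1→D gives 8>0]
(A,R): not NE [P1→C gives 9>1; P2→Q gives 7>1]
(A,S): not NE [P2→Q gives 7>3]
(B,P): not NE [P1→D gives 8>5; P2→R gives 9>4]
(B,Q): not NE [P1→D gives 8>4; P2→R gives 9>4]
(B,R): not NE [P1→C gives 9>1]
(B,S): not NE [P1→A gives 9>2; P2→R gives 9>3]
(C,P): not NE [P1→D gives 8>7]
(C,Q): not NE [P1→D gives 8>1; P2→P gives 9>6]
(C,R): not NE [P2→P gives 9>5]
(C,S): not NE [P1→A gives 9>6; P2→P gives 9>0]
(D,P): not NE [P2→S gives 7>6]
(D,Q): not NE [P2→S gives 7>4]
(D,R): not NE [P1→C gives 9>1]
(D,S): not NE [P1→A gives 9>6]

PSNE: ∅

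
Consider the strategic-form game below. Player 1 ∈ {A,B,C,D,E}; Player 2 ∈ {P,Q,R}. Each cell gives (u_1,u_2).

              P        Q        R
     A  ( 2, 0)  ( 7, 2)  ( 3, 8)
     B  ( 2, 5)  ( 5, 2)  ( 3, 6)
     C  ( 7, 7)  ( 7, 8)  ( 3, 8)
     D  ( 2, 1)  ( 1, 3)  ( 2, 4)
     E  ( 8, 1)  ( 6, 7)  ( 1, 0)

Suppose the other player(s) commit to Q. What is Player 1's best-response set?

argmax u_1 = {A,C}

u_1(A vs Q) = 7
u_1(B vs Q) = 5
u_1(C vs Q) = 7
u_1(D vs Q) = 1
u_1(E vs Q) = 6
max payoff 7 at {A,C}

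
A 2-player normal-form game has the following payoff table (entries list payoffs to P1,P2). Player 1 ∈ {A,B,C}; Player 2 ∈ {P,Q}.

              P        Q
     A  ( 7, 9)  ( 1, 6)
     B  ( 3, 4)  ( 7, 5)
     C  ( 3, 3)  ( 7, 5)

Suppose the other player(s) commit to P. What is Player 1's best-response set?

u_1(A vs P) = 7
u_1(B vs P) = 3
u_1(C vs P) = 3
max payoff 7 at {A}

BR_1 = {A}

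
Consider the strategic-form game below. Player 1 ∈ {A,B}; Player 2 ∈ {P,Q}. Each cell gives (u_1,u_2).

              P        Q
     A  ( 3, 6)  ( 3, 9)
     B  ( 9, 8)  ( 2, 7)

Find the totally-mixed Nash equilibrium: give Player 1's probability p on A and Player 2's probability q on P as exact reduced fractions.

P1 indiff ⇒ q·3+(1-q)·3 = q·9+(1-q)·2 ⇒ q(-6) = (1-q)(-1) ⇒ q = 1/7
P2 indiff ⇒ p·6+(1-p)·8 = p·9+(1-p)·7 ⇒ p(-3) = (1-p)(-1) ⇒ p = 1/4

P1 mixes 1/4 on A; P2 mixes 1/7 on P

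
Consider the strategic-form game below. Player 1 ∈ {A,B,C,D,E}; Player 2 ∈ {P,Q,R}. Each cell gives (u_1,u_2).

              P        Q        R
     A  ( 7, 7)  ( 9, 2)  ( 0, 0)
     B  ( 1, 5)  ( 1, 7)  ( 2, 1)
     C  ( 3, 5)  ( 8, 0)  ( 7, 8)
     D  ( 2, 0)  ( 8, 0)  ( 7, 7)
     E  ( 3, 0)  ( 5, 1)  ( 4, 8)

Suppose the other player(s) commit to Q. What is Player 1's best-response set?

u_1(A vs Q) = 9
u_1(B vs Q) = 1
u_1(C vs Q) = 8
u_1(D vs Q) = 8
u_1(E vs Q) = 5
max payoff 9 at {A}

BR_1 = {A}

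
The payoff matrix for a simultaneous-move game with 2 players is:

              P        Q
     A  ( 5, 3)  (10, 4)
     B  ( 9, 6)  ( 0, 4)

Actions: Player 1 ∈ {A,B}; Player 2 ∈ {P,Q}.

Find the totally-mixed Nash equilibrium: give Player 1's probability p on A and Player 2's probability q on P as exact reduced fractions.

P1 indiff ⇒ q·5+(1-q)·10 = q·9+(1-q)·0 ⇒ q(-4) = (1-q)(-10) ⇒ q = 5/7
P2 indiff ⇒ p·3+(1-p)·6 = p·4+(1-p)·4 ⇒ p(-1) = (1-p)(-2) ⇒ p = 2/3

p=2/3, q=5/7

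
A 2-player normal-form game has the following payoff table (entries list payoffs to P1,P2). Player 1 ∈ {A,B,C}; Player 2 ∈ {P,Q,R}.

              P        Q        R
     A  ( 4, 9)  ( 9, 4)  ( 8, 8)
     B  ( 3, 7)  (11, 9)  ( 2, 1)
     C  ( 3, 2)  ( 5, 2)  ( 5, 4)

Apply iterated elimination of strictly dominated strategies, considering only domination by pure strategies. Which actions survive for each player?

P1 drop C (A beats it: P:4>3 Q:9>5 R:8>5)
P2 drop R (P beats it: A:9>8 B:7>1)
P1→{A,B} P2→{P,Q}

Survivors P1:{A,B} P2:{P,Q}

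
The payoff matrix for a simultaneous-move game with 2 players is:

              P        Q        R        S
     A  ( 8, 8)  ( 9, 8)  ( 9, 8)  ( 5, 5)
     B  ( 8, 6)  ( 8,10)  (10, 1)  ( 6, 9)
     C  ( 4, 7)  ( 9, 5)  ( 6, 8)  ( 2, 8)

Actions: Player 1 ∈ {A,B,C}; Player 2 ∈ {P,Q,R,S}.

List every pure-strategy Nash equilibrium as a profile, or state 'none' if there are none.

NE set: (A,P), (A,Q)

(A,P): NE
(A,Q): NE
(A,R): not NE [P1→B gives 10>9]
(A,S): not NE [P1→B gives 6>5; P2→R gives 8>5]
(B,P): not NE [P2→Q gives 10>6]
(B,Q): not NE [P1→C gives 9>8]
(B,R): not NE [P2→Q gives 10>1]
(B,S): not NE [P2→Q gives 10>9]
(C,P): not NE [P1→B gives 8>4; P2→S gives 8>7]
(C,Q): not NE [P2→S gives 8>5]
(C,R): not NE [P1→B gives 10>6]
(C,S): not NE [P1→B gives 6>2]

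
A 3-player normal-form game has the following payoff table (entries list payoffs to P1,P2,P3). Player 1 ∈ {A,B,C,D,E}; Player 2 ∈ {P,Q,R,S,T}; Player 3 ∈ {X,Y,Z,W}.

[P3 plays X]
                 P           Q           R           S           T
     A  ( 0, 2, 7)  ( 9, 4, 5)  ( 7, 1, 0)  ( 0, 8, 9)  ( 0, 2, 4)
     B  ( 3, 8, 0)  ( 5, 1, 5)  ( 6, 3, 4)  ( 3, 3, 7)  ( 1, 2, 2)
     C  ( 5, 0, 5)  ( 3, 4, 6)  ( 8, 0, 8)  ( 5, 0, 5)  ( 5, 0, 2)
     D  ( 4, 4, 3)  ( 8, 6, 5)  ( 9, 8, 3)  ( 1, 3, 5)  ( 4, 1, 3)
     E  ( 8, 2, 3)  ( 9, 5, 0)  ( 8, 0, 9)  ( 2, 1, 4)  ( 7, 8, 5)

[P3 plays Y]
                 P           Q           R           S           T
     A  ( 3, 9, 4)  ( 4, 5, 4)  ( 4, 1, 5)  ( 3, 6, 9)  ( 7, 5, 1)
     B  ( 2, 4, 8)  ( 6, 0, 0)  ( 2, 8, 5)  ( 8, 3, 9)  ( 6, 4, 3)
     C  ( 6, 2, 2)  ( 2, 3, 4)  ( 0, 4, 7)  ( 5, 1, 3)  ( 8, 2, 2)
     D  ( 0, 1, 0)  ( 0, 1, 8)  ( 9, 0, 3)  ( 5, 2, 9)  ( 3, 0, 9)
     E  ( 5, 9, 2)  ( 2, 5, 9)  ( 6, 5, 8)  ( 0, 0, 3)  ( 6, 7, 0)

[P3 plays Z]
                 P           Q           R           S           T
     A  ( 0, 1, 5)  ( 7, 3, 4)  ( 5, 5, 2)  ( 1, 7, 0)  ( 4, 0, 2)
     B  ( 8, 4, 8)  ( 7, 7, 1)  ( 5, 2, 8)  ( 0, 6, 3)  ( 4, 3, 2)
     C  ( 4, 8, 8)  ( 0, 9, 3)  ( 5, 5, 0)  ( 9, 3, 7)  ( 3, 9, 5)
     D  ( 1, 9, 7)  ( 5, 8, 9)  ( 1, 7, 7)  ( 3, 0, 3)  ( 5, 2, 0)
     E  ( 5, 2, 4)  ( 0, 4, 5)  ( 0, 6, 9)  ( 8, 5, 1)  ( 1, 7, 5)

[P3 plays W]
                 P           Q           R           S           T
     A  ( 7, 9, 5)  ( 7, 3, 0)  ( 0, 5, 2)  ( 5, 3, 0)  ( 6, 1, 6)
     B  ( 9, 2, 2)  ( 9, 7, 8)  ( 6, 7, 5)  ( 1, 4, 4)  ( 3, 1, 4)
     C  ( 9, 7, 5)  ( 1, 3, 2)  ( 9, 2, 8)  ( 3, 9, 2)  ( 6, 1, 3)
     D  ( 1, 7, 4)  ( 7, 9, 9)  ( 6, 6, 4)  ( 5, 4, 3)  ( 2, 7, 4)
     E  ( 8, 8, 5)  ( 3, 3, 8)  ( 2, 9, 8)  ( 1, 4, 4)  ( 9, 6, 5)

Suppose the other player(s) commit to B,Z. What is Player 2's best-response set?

BR_2 = {Q}

u_2(P vs B,Z) = 4
u_2(Q vs B,Z) = 7
u_2(R vs B,Z) = 2
u_2(S vs B,Z) = 6
u_2(T vs B,Z) = 3
max payoff 7 at {Q}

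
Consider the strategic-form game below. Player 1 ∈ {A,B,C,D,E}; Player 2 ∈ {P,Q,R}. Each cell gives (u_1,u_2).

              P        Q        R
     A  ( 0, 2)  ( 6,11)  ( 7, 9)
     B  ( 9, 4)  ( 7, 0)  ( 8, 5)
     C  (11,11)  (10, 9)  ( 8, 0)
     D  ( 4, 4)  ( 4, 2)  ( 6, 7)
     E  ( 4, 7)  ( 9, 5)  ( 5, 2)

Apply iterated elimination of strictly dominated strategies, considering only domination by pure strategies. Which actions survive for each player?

P1 drop A (B beats it: P:9>0 Q:7>6 R:8>7)
P1 drop D (B beats it: P:9>4 Q:7>4 R:8>6)
P1 drop E (C beats it: P:11>4 Q:10>9 R:8>5)
P2 drop Q (P beats it: B:4>0 C:11>9)
P1→{B,C} P2→{P,R}

Remaining: P1:{B,C} P2:{P,R}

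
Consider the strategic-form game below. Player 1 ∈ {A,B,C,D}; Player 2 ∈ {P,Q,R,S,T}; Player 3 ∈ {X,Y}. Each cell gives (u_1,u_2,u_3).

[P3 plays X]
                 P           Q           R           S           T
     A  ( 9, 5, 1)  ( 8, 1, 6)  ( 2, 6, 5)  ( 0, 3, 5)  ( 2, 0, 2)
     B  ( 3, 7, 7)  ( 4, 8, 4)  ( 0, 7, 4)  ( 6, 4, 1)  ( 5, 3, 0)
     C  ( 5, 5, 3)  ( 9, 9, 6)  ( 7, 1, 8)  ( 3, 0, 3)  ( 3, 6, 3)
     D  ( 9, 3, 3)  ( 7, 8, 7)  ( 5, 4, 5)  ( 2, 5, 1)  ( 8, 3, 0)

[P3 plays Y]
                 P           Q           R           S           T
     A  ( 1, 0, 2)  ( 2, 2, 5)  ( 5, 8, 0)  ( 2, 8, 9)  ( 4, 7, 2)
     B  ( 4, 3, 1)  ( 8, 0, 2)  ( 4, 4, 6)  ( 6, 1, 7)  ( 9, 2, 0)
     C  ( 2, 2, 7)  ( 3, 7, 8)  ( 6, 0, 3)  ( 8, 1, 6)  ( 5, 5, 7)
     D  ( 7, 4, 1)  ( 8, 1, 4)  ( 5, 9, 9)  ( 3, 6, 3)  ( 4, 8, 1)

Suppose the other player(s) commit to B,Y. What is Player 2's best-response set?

P2 best: {R}

u_2(P vs B,Y) = 3
u_2(Q vs B,Y) = 0
u_2(R vs B,Y) = 4
u_2(S vs B,Y) = 1
u_2(T vs B,Y) = 2
max payoff 4 at {R}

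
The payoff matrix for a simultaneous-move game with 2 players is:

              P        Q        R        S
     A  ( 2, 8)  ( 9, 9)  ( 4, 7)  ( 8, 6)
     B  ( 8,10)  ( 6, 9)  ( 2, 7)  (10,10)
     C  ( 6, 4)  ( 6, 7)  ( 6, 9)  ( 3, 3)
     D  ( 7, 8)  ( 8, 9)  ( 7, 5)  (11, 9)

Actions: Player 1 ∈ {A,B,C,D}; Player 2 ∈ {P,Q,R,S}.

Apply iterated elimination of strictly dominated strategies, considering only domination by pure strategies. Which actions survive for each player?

IESDS → P1:{A,B,D} P2:{P,Q,S}

P1 drop C (D beats it: P:7>6 Q:8>6 R:7>6 S:11>3)
P2 drop R (P beats it: A:8>7 B:10>7 D:8>5)
P1→{A,B,D} P2→{P,Q,S}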